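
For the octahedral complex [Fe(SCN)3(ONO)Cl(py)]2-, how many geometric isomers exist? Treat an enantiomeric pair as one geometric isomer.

Working through the distinct placements yields 4 geometric isomers: SCN mer (3 arrangements); SCN fac (chiral).

4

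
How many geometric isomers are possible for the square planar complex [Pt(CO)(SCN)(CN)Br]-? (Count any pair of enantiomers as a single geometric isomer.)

Systematic placement gives 3 geometric isomers: (Br/CO trans, CN/SCN trans); (Br/SCN trans, CN/CO trans); (Br/CN trans, CO/SCN trans).

3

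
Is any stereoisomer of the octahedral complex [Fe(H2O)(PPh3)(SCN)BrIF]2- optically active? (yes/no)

yes

Systematic enumeration (placing each ligand type in turn and discarding arrangements equivalent by rotation or reflection) gives 15 geometric isomers.
Of these, 15 lack any improper symmetry element and so occur as enantiomeric pairs, giving 15 + 15 = 30 stereoisomers in total.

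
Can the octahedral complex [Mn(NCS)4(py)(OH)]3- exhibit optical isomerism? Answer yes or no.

no

An octahedron has six vertices in three trans pairs; every non-trans pair is cis.
The distinct arrangements are (2 in all): py and OH mutually trans; py and OH mutually cis.
Each arrangement has an internal mirror plane or centre of symmetry, so none is chiral.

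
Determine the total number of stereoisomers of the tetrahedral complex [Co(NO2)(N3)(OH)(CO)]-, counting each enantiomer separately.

2

All four vertices of a tetrahedron are equivalent and mutually adjacent, so cis/trans isomerism cannot arise.
Only one geometric arrangement is possible; it has no improper symmetry element, so it exists as a pair of enantiomers (2 stereoisomers).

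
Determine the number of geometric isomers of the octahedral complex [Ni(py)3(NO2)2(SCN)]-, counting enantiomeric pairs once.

3

An octahedron has six vertices in three trans pairs; every non-trans pair is cis.
The distinct arrangements are (3 in all): py mer, NO2 trans; py mer, NO2 cis; py fac, NO2 cis.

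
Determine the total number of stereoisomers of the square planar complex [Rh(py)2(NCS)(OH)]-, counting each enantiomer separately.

In a square planar complex each vertex has one trans partner and two cis neighbours.
Working through the distinct placements yields 2 geometric isomers: py cis; py trans.
Each arrangement has an internal mirror plane or centre of symmetry, so none is chiral.

2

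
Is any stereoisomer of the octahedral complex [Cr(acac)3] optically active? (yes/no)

Each acac is bidentate and must span two cis positions.
Only one geometric arrangement is possible; it has no improper symmetry element, so it exists as a pair of enantiomers (2 stereoisomers).

yes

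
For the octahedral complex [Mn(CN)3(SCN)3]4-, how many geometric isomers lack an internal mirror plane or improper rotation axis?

0

In an octahedral complex each vertex has one trans partner and four cis neighbours.
There are 2 geometric isomers: CN mer; CN fac.
Each arrangement has an internal mirror plane or centre of symmetry, so none is chiral.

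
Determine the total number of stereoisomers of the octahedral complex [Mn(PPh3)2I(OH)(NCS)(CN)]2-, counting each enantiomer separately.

The six octahedral sites form three mutually perpendicular trans pairs.
Systematic enumeration (placing each ligand type in turn and discarding arrangements equivalent by rotation or reflection) gives 9 geometric isomers.
Of these, 6 lack any improper symmetry element and so occur as enantiomeric pairs, giving 9 + 6 = 15 stereoisomers in total.

15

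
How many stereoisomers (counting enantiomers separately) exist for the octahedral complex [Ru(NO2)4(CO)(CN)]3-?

2

There are 2 geometric isomers: CO and CN mutually trans; CO and CN mutually cis.
Each arrangement has an internal mirror plane or centre of symmetry, so none is chiral.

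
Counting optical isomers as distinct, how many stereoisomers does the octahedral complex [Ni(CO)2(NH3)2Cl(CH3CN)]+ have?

8

An octahedron has six vertices in three trans pairs; every non-trans pair is cis.
There are 6 geometric isomers: CO cis, NH3 trans; CO cis, NH3 cis (3 arrangements, 2 chiral); CO trans, NH3 trans; CO trans, NH3 cis.
Of these, 2 lack any improper symmetry element and so occur as enantiomeric pairs, giving 6 + 2 = 8 stereoisomers in total.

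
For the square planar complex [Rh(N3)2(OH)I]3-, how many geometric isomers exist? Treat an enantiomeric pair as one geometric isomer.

Working through the distinct placements yields 2 geometric isomers: N3 cis; N3 trans.

2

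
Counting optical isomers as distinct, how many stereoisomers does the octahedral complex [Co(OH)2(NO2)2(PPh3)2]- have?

6

In an octahedral complex each vertex has one trans partner and four cis neighbours.
The distinct arrangements are (5 in all): OH trans, NO2 trans, PPh3 trans; OH cis, NO2 trans, PPh3 cis; OH cis, NO2 cis, PPh3 trans; OH cis, NO2 cis, PPh3 cis (chiral); OH trans, NO2 cis, PPh3 cis.
One of these lacks any improper symmetry element and so occurs as an enantiomeric pair, giving 5 + 1 = 6 stereoisomers in total.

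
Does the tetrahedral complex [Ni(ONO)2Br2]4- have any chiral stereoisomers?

All four vertices of a tetrahedron are equivalent and mutually adjacent, so cis/trans isomerism cannot arise.
Only one geometric arrangement is possible.

no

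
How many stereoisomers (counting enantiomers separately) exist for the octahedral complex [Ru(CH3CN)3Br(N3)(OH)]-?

An octahedron has six vertices in three trans pairs; every non-trans pair is cis.
There are 4 geometric isomers: CH3CN mer (3 arrangements); CH3CN fac (chiral).
One of these lacks any improper symmetry element and so occurs as an enantiomeric pair, giving 4 + 1 = 5 stereoisomers in total.

5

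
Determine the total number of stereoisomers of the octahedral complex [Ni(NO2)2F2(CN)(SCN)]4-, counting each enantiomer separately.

The distinct arrangements are (6 in all): NO2 cis, F cis (3 arrangements, 2 chiral); NO2 trans, F cis; NO2 cis, F trans; NO2 trans, F trans.
Of these, 2 lack any improper symmetry element and so occur as enantiomeric pairs, giving 6 + 2 = 8 stereoisomers in total.

8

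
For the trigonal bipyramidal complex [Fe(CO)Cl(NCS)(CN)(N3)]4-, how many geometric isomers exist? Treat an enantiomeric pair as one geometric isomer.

Placing the ligands in turn and identifying arrangements related by rotation or reflection leaves 10 distinct geometric isomers.

10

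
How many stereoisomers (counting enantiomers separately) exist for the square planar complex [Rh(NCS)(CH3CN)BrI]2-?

In a square planar complex each vertex has one trans partner and two cis neighbours.
Working through the distinct placements yields 3 geometric isomers: (Br/I trans, CH3CN/NCS trans); (Br/NCS trans, CH3CN/I trans); (Br/CH3CN trans, I/NCS trans).
Each arrangement has an internal mirror plane or centre of symmetry, so none is chiral.

3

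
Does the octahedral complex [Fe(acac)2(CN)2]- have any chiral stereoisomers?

In an octahedral complex each vertex has one trans partner and four cis neighbours.
Each acac is bidentate and must span two cis positions.
Systematic placement gives 2 geometric isomers: CN trans; CN cis (chiral).
One of these lacks any improper symmetry element and so occurs as an enantiomeric pair, giving 2 + 1 = 3 stereoisomers in total.

yes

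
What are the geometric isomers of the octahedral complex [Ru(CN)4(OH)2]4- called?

An octahedron has six vertices in three trans pairs; every non-trans pair is cis.
There are 2 geometric isomers: OH trans; OH cis.

cis and trans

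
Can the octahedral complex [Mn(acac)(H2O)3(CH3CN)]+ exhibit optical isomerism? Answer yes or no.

no

The six octahedral sites form three mutually perpendicular trans pairs.
Each acac is bidentate and must span two cis positions.
Systematic placement gives 2 geometric isomers: H2O fac; H2O mer.
Each arrangement has an internal mirror plane or centre of symmetry, so none is chiral.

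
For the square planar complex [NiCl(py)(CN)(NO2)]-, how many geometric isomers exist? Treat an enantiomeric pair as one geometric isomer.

The distinct arrangements are (3 in all): (CN/NO2 trans, Cl/py trans); (CN/py trans, Cl/NO2 trans); (CN/Cl trans, NO2/py trans).

3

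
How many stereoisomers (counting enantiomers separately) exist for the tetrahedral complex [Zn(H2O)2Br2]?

Only one geometric arrangement is possible.

1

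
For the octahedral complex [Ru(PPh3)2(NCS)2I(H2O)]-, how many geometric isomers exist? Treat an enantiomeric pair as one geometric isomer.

6

In an octahedral complex each vertex has one trans partner and four cis neighbours.
There are 6 geometric isomers: PPh3 trans, NCS trans; PPh3 cis, NCS cis (3 arrangements, 2 chiral); PPh3 trans, NCS cis; PPh3 cis, NCS trans.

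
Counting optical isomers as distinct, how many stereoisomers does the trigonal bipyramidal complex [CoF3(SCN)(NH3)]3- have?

A trigonal bipyramid has two axial and three equatorial sites, which are chemically inequivalent.
There are 4 geometric isomers: SCN equatorial, NH3 equatorial; SCN equatorial, NH3 axial; SCN axial, NH3 equatorial; SCN axial, NH3 axial.
Each arrangement has an internal mirror plane or centre of symmetry, so none is chiral.

4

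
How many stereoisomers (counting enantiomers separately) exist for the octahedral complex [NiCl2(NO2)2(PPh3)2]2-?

In an octahedral complex each vertex has one trans partner and four cis neighbours.
The distinct arrangements are (5 in all): Cl trans, NO2 trans, PPh3 trans; Cl trans, NO2 cis, PPh3 cis; Cl cis, NO2 cis, PPh3 trans; Cl cis, NO2 cis, PPh3 cis (chiral); Cl cis, NO2 trans, PPh3 cis.
One of these lacks any improper symmetry element and so occurs as an enantiomeric pair, giving 5 + 1 = 6 stereoisomers in total.

6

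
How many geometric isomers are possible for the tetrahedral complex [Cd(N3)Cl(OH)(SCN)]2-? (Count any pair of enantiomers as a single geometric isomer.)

All four vertices of a tetrahedron are equivalent and mutually adjacent, so cis/trans isomerism cannot arise.
Only one geometric arrangement is possible; it has no improper symmetry element, so it exists as a pair of enantiomers (2 stereoisomers).

1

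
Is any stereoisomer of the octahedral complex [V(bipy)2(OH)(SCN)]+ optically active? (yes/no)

In an octahedral complex each vertex has one trans partner and four cis neighbours.
Each bipy is bidentate and must span two cis positions.
Systematic placement gives 2 geometric isomers: OH and SCN mutually trans; OH and SCN mutually cis (chiral).
One of these lacks any improper symmetry element and so occurs as an enantiomeric pair, giving 2 + 1 = 3 stereoisomers in total.

yes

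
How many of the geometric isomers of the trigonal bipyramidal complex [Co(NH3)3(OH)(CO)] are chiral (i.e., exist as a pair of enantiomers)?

0

A trigonal bipyramid has two axial and three equatorial sites, which are chemically inequivalent.
There are 4 geometric isomers: OH equatorial, CO axial; OH axial, CO axial; OH equatorial, CO equatorial; OH axial, CO equatorial.
Each arrangement has an internal mirror plane or centre of symmetry, so none is chiral.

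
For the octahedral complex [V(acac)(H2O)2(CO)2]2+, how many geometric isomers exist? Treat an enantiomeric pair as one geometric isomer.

The six octahedral sites form three mutually perpendicular trans pairs.
Each acac is bidentate and must span two cis positions.
There are 3 geometric isomers: H2O cis, CO trans; H2O cis, CO cis (chiral); H2O trans, CO cis.

3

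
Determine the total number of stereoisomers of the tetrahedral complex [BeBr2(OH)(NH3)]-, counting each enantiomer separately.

In a tetrahedral complex all four positions are equivalent and every pair of ligands is adjacent — there is no cis/trans distinction.
Only one geometric arrangement is possible.

1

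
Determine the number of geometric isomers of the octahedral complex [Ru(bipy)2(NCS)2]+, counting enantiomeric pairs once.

2

An octahedron has six vertices in three trans pairs; every non-trans pair is cis.
Each bipy is bidentate and must span two cis positions.
The distinct arrangements are (2 in all): NCS trans; NCS cis (chiral).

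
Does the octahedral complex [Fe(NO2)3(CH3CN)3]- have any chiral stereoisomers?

In an octahedral complex each vertex has one trans partner and four cis neighbours.
Systematic placement gives 2 geometric isomers: NO2 mer; NO2 fac.
Each arrangement has an internal mirror plane or centre of symmetry, so none is chiral.

no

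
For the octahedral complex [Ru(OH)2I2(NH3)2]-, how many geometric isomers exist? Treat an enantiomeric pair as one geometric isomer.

Systematic placement gives 5 geometric isomers: OH trans, I trans, NH3 trans; OH cis, I trans, NH3 cis; OH trans, I cis, NH3 cis; OH cis, I cis, NH3 cis (chiral); OH cis, I cis, NH3 trans.

5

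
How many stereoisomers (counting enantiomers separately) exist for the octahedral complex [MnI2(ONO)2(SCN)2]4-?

6

In an octahedral complex each vertex has one trans partner and four cis neighbours.
Systematic placement gives 5 geometric isomers: I trans, ONO trans, SCN trans; I trans, ONO cis, SCN cis; I cis, ONO cis, SCN trans; I cis, ONO cis, SCN cis (chiral); I cis, ONO trans, SCN cis.
One of these lacks any improper symmetry element and so occurs as an enantiomeric pair, giving 5 + 1 = 6 stereoisomers in total.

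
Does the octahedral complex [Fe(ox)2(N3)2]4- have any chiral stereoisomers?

Each ox is bidentate and must span two cis positions.
Systematic placement gives 2 geometric isomers: N3 trans; N3 cis (chiral).
One of these lacks any improper symmetry element and so occurs as an enantiomeric pair, giving 2 + 1 = 3 stereoisomers in total.

yes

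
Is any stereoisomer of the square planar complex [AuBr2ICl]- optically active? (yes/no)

no

Working through the distinct placements yields 2 geometric isomers: Br cis; Br trans.
Each arrangement has an internal mirror plane or centre of symmetry, so none is chiral.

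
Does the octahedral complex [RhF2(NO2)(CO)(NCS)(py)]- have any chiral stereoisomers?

The six octahedral sites form three mutually perpendicular trans pairs.
Exhaustive case analysis gives 9 geometric isomers.
Of these, 6 lack any improper symmetry element and so occur as enantiomeric pairs, giving 9 + 6 = 15 stereoisomers in total.

yes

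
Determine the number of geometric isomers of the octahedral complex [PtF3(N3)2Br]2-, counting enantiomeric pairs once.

3

In an octahedral complex each vertex has one trans partner and four cis neighbours.
Systematic placement gives 3 geometric isomers: F mer, N3 trans; F fac, N3 cis; F mer, N3 cis.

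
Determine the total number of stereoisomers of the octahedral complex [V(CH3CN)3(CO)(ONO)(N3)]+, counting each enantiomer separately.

5

In an octahedral complex each vertex has one trans partner and four cis neighbours.
The distinct arrangements are (4 in all): CH3CN mer (3 arrangements); CH3CN fac (chiral).
One of these lacks any improper symmetry element and so occurs as an enantiomeric pair, giving 4 + 1 = 5 stereoisomers in total.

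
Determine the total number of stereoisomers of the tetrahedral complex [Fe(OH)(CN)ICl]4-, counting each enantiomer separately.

2

In a tetrahedral complex all four positions are equivalent and every pair of ligands is adjacent — there is no cis/trans distinction.
Only one geometric arrangement is possible; it has no improper symmetry element, so it exists as a pair of enantiomers (2 stereoisomers).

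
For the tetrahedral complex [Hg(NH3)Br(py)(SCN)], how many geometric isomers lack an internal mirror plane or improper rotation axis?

1

In a tetrahedral complex all four positions are equivalent and every pair of ligands is adjacent — there is no cis/trans distinction.
Only one geometric arrangement is possible; it has no improper symmetry element, so it exists as a pair of enantiomers (2 stereoisomers).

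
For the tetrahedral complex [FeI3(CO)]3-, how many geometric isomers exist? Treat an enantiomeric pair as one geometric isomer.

In a tetrahedral complex all four positions are equivalent and every pair of ligands is adjacent — there is no cis/trans distinction.
Only one geometric arrangement is possible.

1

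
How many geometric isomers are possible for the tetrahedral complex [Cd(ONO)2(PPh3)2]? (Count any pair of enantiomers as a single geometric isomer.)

In a tetrahedral complex all four positions are equivalent and every pair of ligands is adjacent — there is no cis/trans distinction.
Only one geometric arrangement is possible.

1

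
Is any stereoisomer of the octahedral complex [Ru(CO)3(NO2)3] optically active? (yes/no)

There are 2 geometric isomers: CO mer; CO fac.
Each arrangement has an internal mirror plane or centre of symmetry, so none is chiral.

no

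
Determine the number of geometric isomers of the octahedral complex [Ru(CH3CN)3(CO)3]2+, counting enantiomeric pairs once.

2

An octahedron has six vertices in three trans pairs; every non-trans pair is cis.
There are 2 geometric isomers: CH3CN mer; CH3CN fac.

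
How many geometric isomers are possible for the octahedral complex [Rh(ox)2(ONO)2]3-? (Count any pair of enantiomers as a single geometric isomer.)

2

Each ox is bidentate and must span two cis positions.
The distinct arrangements are (2 in all): ONO trans; ONO cis (chiral).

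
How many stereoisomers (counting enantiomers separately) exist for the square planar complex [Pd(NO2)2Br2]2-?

Systematic placement gives 2 geometric isomers: NO2 cis; NO2 trans.
Each arrangement has an internal mirror plane or centre of symmetry, so none is chiral.

2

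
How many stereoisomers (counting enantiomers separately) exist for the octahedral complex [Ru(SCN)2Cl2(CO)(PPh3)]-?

8

An octahedron has six vertices in three trans pairs; every non-trans pair is cis.
The distinct arrangements are (6 in all): SCN trans, Cl cis; SCN cis, Cl cis (3 arrangements, 2 chiral); SCN trans, Cl trans; SCN cis, Cl trans.
Of these, 2 lack any improper symmetry element and so occur as enantiomeric pairs, giving 6 + 2 = 8 stereoisomers in total.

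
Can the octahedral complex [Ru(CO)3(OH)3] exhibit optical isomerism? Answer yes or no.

The six octahedral sites form three mutually perpendicular trans pairs.
Working through the distinct placements yields 2 geometric isomers: CO mer; CO fac.
Each arrangement has an internal mirror plane or centre of symmetry, so none is chiral.

no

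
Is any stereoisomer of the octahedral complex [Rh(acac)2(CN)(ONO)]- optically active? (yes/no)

In an octahedral complex each vertex has one trans partner and four cis neighbours.
Each acac is bidentate and must span two cis positions.
There are 2 geometric isomers: CN and ONO mutually trans; CN and ONO mutually cis (chiral).
One of these lacks any improper symmetry element and so occurs as an enantiomeric pair, giving 2 + 1 = 3 stereoisomers in total.

yes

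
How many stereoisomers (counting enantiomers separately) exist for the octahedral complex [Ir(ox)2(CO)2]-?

3

Each ox is bidentate and must span two cis positions.
The distinct arrangements are (2 in all): CO trans; CO cis (chiral).
One of these lacks any improper symmetry element and so occurs as an enantiomeric pair, giving 2 + 1 = 3 stereoisomers in total.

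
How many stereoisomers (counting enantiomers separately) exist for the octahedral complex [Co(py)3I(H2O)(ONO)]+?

In an octahedral complex each vertex has one trans partner and four cis neighbours.
The distinct arrangements are (4 in all): py mer (3 arrangements); py fac (chiral).
One of these lacks any improper symmetry element and so occurs as an enantiomeric pair, giving 4 + 1 = 5 stereoisomers in total.

5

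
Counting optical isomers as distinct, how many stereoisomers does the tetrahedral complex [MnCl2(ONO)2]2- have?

All four vertices of a tetrahedron are equivalent and mutually adjacent, so cis/trans isomerism cannot arise.
Only one geometric arrangement is possible.

1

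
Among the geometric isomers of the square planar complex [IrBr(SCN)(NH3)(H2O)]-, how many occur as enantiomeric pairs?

0

Working through the distinct placements yields 3 geometric isomers: (Br/NH3 trans, H2O/SCN trans); (Br/SCN trans, H2O/NH3 trans); (Br/H2O trans, NH3/SCN trans).
Each arrangement has an internal mirror plane or centre of symmetry, so none is chiral.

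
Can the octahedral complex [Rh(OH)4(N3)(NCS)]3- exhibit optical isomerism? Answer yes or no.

no

An octahedron has six vertices in three trans pairs; every non-trans pair is cis.
Working through the distinct placements yields 2 geometric isomers: N3 and NCS mutually trans; N3 and NCS mutually cis.
Each arrangement has an internal mirror plane or centre of symmetry, so none is chiral.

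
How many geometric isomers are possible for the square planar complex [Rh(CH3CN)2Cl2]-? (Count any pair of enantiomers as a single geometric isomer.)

2

In a square planar complex each vertex has one trans partner and two cis neighbours.
Working through the distinct placements yields 2 geometric isomers: CH3CN cis; CH3CN trans.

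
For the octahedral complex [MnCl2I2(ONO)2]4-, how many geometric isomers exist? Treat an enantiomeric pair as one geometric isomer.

5

In an octahedral complex each vertex has one trans partner and four cis neighbours.
Systematic placement gives 5 geometric isomers: Cl trans, I trans, ONO trans; Cl trans, I cis, ONO cis; Cl cis, I cis, ONO trans; Cl cis, I cis, ONO cis (chiral); Cl cis, I trans, ONO cis.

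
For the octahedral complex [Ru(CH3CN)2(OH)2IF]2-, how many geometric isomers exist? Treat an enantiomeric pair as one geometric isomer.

6

Working through the distinct placements yields 6 geometric isomers: CH3CN trans, OH trans; CH3CN trans, OH cis; CH3CN cis, OH trans; CH3CN cis, OH cis (3 arrangements, 2 chiral).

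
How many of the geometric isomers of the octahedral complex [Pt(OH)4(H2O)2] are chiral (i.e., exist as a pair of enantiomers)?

0

There are 2 geometric isomers: H2O trans; H2O cis.
Each arrangement has an internal mirror plane or centre of symmetry, so none is chiral.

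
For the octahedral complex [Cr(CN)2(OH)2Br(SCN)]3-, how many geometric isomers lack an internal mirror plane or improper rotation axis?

An octahedron has six vertices in three trans pairs; every non-trans pair is cis.
Working through the distinct placements yields 6 geometric isomers: CN cis, OH cis (3 arrangements, 2 chiral); CN cis, OH trans; CN trans, OH cis; CN trans, OH trans.
Of these, 2 lack any improper symmetry element and so occur as enantiomeric pairs, giving 6 + 2 = 8 stereoisomers in total.

2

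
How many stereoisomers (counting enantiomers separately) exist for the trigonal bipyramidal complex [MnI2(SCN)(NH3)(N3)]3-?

A trigonal bipyramid has two axial and three equatorial sites, which are chemically inequivalent.
Placing the ligands in turn and identifying arrangements related by rotation or reflection leaves 7 distinct geometric isomers.
Of these, 3 lack any improper symmetry element and so occur as enantiomeric pairs, giving 7 + 3 = 10 stereoisomers in total.

10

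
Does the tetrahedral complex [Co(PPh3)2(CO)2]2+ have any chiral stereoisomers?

no

In a tetrahedral complex all four positions are equivalent and every pair of ligands is adjacent — there is no cis/trans distinction.
Only one geometric arrangement is possible.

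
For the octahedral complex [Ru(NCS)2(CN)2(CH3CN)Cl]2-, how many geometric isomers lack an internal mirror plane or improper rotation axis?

2

An octahedron has six vertices in three trans pairs; every non-trans pair is cis.
The distinct arrangements are (6 in all): NCS trans, CN cis; NCS cis, CN cis (3 arrangements, 2 chiral); NCS trans, CN trans; NCS cis, CN trans.
Of these, 2 lack any improper symmetry element and so occur as enantiomeric pairs, giving 6 + 2 = 8 stereoisomers in total.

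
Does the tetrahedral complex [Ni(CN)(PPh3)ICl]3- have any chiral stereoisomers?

Only one geometric arrangement is possible; it has no improper symmetry element, so it exists as a pair of enantiomers (2 stereoisomers).

yes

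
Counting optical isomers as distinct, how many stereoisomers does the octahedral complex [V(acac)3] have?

In an octahedral complex each vertex has one trans partner and four cis neighbours.
Each acac is bidentate and must span two cis positions.
Only one geometric arrangement is possible; it has no improper symmetry element, so it exists as a pair of enantiomers (2 stereoisomers).

2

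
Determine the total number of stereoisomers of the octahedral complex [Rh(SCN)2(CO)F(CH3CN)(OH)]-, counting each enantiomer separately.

15

An octahedron has six vertices in three trans pairs; every non-trans pair is cis.
Exhaustive case analysis gives 9 geometric isomers.
Of these, 6 lack any improper symmetry element and so occur as enantiomeric pairs, giving 9 + 6 = 15 stereoisomers in total.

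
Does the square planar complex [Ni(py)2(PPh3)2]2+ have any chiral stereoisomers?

In a square planar complex each vertex has one trans partner and two cis neighbours.
Systematic placement gives 2 geometric isomers: py cis; py trans.
Each arrangement has an internal mirror plane or centre of symmetry, so none is chiral.

no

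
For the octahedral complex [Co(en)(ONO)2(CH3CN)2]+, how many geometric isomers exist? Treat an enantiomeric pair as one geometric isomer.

3

An octahedron has six vertices in three trans pairs; every non-trans pair is cis.
Each en is bidentate and must span two cis positions.
The distinct arrangements are (3 in all): ONO cis, CH3CN trans; ONO cis, CH3CN cis (chiral); ONO trans, CH3CN cis.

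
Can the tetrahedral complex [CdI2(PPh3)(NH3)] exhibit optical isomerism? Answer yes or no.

no

In a tetrahedral complex all four positions are equivalent and every pair of ligands is adjacent — there is no cis/trans distinction.
Only one geometric arrangement is possible.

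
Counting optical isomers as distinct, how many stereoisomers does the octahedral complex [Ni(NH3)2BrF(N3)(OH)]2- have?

Systematic enumeration (placing each ligand type in turn and discarding arrangements equivalent by rotation or reflection) gives 9 geometric isomers.
Of these, 6 lack any improper symmetry element and so occur as enantiomeric pairs, giving 9 + 6 = 15 stereoisomers in total.

15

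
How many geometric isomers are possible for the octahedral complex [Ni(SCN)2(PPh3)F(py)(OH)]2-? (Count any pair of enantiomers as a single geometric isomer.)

The six octahedral sites form three mutually perpendicular trans pairs.
Placing the ligands in turn and identifying arrangements related by rotation or reflection leaves 9 distinct geometric isomers.

9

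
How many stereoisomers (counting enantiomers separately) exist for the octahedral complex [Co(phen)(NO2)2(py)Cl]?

In an octahedral complex each vertex has one trans partner and four cis neighbours.
Each phen is bidentate and must span two cis positions.
Working through the distinct placements yields 4 geometric isomers: NO2 cis (3 arrangements, 2 chiral); NO2 trans.
Of these, 2 lack any improper symmetry element and so occur as enantiomeric pairs, giving 4 + 2 = 6 stereoisomers in total.

6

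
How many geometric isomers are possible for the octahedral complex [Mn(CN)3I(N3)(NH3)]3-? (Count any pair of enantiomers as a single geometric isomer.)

4

The six octahedral sites form three mutually perpendicular trans pairs.
Working through the distinct placements yields 4 geometric isomers: CN mer (3 arrangements); CN fac (chiral).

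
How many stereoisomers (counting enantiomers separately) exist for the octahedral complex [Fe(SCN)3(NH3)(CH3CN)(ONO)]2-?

The six octahedral sites form three mutually perpendicular trans pairs.
There are 4 geometric isomers: SCN mer (3 arrangements); SCN fac (chiral).
One of these lacks any improper symmetry element and so occurs as an enantiomeric pair, giving 4 + 1 = 5 stereoisomers in total.

5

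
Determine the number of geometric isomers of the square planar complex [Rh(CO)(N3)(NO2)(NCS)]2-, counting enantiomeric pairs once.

3

In a square planar complex each vertex has one trans partner and two cis neighbours.
Systematic placement gives 3 geometric isomers: (CO/NCS trans, N3/NO2 trans); (CO/NO2 trans, N3/NCS trans); (CO/N3 trans, NCS/NO2 trans).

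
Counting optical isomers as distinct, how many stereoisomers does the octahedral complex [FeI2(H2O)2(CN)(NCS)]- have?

8

In an octahedral complex each vertex has one trans partner and four cis neighbours.
Systematic placement gives 6 geometric isomers: I cis, H2O cis (3 arrangements, 2 chiral); I trans, H2O cis; I cis, H2O trans; I trans, H2O trans.
Of these, 2 lack any improper symmetry element and so occur as enantiomeric pairs, giving 6 + 2 = 8 stereoisomers in total.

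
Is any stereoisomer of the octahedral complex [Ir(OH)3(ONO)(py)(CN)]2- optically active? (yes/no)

yes

The six octahedral sites form three mutually perpendicular trans pairs.
Systematic placement gives 4 geometric isomers: OH mer (3 arrangements); OH fac (chiral).
One of these lacks any improper symmetry element and so occurs as an enantiomeric pair, giving 4 + 1 = 5 stereoisomers in total.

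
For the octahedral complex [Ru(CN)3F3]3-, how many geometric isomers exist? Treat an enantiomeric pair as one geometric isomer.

An octahedron has six vertices in three trans pairs; every non-trans pair is cis.
Systematic placement gives 2 geometric isomers: CN mer; CN fac.

2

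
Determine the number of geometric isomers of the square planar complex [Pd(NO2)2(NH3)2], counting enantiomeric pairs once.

In a square planar complex each vertex has one trans partner and two cis neighbours.
The distinct arrangements are (2 in all): NO2 cis; NO2 trans.

2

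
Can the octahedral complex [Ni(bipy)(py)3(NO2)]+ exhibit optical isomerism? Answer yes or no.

In an octahedral complex each vertex has one trans partner and four cis neighbours.
Each bipy is bidentate and must span two cis positions.
Working through the distinct placements yields 2 geometric isomers: py mer; py fac.
Each arrangement has an internal mirror plane or centre of symmetry, so none is chiral.

no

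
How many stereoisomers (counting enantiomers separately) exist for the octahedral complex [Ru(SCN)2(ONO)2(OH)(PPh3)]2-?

In an octahedral complex each vertex has one trans partner and four cis neighbours.
The distinct arrangements are (6 in all): SCN trans, ONO cis; SCN cis, ONO cis (3 arrangements, 2 chiral); SCN trans, ONO trans; SCN cis, ONO trans.
Of these, 2 lack any improper symmetry element and so occur as enantiomeric pairs, giving 6 + 2 = 8 stereoisomers in total.

8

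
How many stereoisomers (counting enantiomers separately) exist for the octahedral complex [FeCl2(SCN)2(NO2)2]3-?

Working through the distinct placements yields 5 geometric isomers: Cl trans, SCN trans, NO2 trans; Cl trans, SCN cis, NO2 cis; Cl cis, SCN trans, NO2 cis; Cl cis, SCN cis, NO2 cis (chiral); Cl cis, SCN cis, NO2 trans.
One of these lacks any improper symmetry element and so occurs as an enantiomeric pair, giving 5 + 1 = 6 stereoisomers in total.

6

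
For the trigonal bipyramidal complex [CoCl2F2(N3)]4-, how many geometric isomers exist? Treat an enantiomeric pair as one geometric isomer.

Placing the ligands in turn and identifying arrangements related by rotation or reflection leaves 5 distinct geometric isomers.

5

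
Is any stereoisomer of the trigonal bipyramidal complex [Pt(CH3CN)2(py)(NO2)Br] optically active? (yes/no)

yes

Systematic enumeration (placing each ligand type in turn and discarding arrangements equivalent by rotation or reflection) gives 7 geometric isomers.
Of these, 3 lack any improper symmetry element and so occur as enantiomeric pairs, giving 7 + 3 = 10 stereoisomers in total.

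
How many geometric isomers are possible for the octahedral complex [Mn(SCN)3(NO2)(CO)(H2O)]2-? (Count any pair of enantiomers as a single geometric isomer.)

The six octahedral sites form three mutually perpendicular trans pairs.
Working through the distinct placements yields 4 geometric isomers: SCN mer (3 arrangements); SCN fac (chiral).

4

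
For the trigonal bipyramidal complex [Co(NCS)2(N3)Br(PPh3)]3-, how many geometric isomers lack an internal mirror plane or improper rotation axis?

A trigonal bipyramid has two axial and three equatorial sites, which are chemically inequivalent.
Placing the ligands in turn and identifying arrangements related by rotation or reflection leaves 7 distinct geometric isomers.
Of these, 3 lack any improper symmetry element and so occur as enantiomeric pairs, giving 7 + 3 = 10 stereoisomers in total.

3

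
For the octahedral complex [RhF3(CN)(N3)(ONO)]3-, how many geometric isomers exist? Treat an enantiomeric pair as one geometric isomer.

4

In an octahedral complex each vertex has one trans partner and four cis neighbours.
The distinct arrangements are (4 in all): F mer (3 arrangements); F fac (chiral).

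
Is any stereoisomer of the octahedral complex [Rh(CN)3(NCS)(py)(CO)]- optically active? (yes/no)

yes

In an octahedral complex each vertex has one trans partner and four cis neighbours.
Systematic placement gives 4 geometric isomers: CN mer (3 arrangements); CN fac (chiral).
One of these lacks any improper symmetry element and so occurs as an enantiomeric pair, giving 4 + 1 = 5 stereoisomers in total.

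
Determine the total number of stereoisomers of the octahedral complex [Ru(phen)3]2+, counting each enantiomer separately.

In an octahedral complex each vertex has one trans partner and four cis neighbours.
Each phen is bidentate and must span two cis positions.
Only one geometric arrangement is possible; it has no improper symmetry element, so it exists as a pair of enantiomers (2 stereoisomers).

2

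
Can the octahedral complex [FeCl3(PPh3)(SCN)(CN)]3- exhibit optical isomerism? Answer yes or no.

The distinct arrangements are (4 in all): Cl mer (3 arrangements); Cl fac (chiral).
One of these lacks any improper symmetry element and so occurs as an enantiomeric pair, giving 4 + 1 = 5 stereoisomers in total.

yes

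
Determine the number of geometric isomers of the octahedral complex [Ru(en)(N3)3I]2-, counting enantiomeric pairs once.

In an octahedral complex each vertex has one trans partner and four cis neighbours.
Each en is bidentate and must span two cis positions.
There are 2 geometric isomers: N3 fac; N3 mer.

2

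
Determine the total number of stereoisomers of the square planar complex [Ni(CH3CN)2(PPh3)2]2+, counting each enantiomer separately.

2

A square has two trans pairs of vertices; adjacent vertices are cis.
There are 2 geometric isomers: CH3CN cis; CH3CN trans.
Each arrangement has an internal mirror plane or centre of symmetry, so none is chiral.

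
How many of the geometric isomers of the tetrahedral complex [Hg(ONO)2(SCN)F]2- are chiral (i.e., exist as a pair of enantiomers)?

0

In a tetrahedral complex all four positions are equivalent and every pair of ligands is adjacent — there is no cis/trans distinction.
Only one geometric arrangement is possible.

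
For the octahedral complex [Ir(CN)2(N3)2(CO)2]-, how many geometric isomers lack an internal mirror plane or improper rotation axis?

An octahedron has six vertices in three trans pairs; every non-trans pair is cis.
Working through the distinct placements yields 5 geometric isomers: CN trans, N3 trans, CO trans; CN trans, N3 cis, CO cis; CN cis, N3 trans, CO cis; CN cis, N3 cis, CO cis (chiral); CN cis, N3 cis, CO trans.
One of these lacks any improper symmetry element and so occurs as an enantiomeric pair, giving 5 + 1 = 6 stereoisomers in total.

1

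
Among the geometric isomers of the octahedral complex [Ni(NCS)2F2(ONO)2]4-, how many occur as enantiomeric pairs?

1

In an octahedral complex each vertex has one trans partner and four cis neighbours.
There are 5 geometric isomers: NCS trans, F trans, ONO trans; NCS cis, F trans, ONO cis; NCS cis, F cis, ONO trans; NCS cis, F cis, ONO cis (chiral); NCS trans, F cis, ONO cis.
One of these lacks any improper symmetry element and so occurs as an enantiomeric pair, giving 5 + 1 = 6 stereoisomers in total.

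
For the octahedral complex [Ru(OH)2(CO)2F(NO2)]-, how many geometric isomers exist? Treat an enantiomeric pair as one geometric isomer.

6

Working through the distinct placements yields 6 geometric isomers: OH trans, CO trans; OH cis, CO trans; OH trans, CO cis; OH cis, CO cis (3 arrangements, 2 chiral).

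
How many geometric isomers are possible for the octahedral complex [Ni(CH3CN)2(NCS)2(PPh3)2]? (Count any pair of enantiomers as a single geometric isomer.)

5

In an octahedral complex each vertex has one trans partner and four cis neighbours.
Working through the distinct placements yields 5 geometric isomers: CH3CN trans, NCS trans, PPh3 trans; CH3CN trans, NCS cis, PPh3 cis; CH3CN cis, NCS cis, PPh3 trans; CH3CN cis, NCS cis, PPh3 cis (chiral); CH3CN cis, NCS trans, PPh3 cis.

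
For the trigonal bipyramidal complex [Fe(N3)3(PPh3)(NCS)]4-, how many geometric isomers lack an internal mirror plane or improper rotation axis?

A trigonal bipyramid has two axial and three equatorial sites, which are chemically inequivalent.
Systematic placement gives 4 geometric isomers: PPh3 equatorial, NCS equatorial; PPh3 equatorial, NCS axial; PPh3 axial, NCS equatorial; PPh3 axial, NCS axial.
Each arrangement has an internal mirror plane or centre of symmetry, so none is chiral.

0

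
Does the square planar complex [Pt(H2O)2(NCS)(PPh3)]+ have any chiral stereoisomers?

no

A square has two trans pairs of vertices; adjacent vertices are cis.
Systematic placement gives 2 geometric isomers: H2O cis; H2O trans.
Each arrangement has an internal mirror plane or centre of symmetry, so none is chiral.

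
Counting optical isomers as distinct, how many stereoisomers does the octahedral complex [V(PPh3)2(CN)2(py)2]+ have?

6

An octahedron has six vertices in three trans pairs; every non-trans pair is cis.
Working through the distinct placements yields 5 geometric isomers: PPh3 trans, CN trans, py trans; PPh3 cis, CN trans, py cis; PPh3 cis, CN cis, py trans; PPh3 cis, CN cis, py cis (chiral); PPh3 trans, CN cis, py cis.
One of these lacks any improper symmetry element and so occurs as an enantiomeric pair, giving 5 + 1 = 6 stereoisomers in total.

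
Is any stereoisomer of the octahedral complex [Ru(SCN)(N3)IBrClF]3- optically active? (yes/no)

In an octahedral complex each vertex has one trans partner and four cis neighbours.
Exhaustive case analysis gives 15 geometric isomers.
Of these, 15 lack any improper symmetry element and so occur as enantiomeric pairs, giving 15 + 15 = 30 stereoisomers in total.

yes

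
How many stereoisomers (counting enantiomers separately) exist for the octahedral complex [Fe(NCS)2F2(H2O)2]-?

An octahedron has six vertices in three trans pairs; every non-trans pair is cis.
Systematic placement gives 5 geometric isomers: NCS trans, F trans, H2O trans; NCS cis, F trans, H2O cis; NCS trans, F cis, H2O cis; NCS cis, F cis, H2O cis (chiral); NCS cis, F cis, H2O trans.
One of these lacks any improper symmetry element and so occurs as an enantiomeric pair, giving 5 + 1 = 6 stereoisomers in total.

6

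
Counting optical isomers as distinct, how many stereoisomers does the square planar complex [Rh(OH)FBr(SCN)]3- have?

In a square planar complex each vertex has one trans partner and two cis neighbours.
The distinct arrangements are (3 in all): (Br/OH trans, F/SCN trans); (Br/SCN trans, F/OH trans); (Br/F trans, OH/SCN trans).
Each arrangement has an internal mirror plane or centre of symmetry, so none is chiral.

3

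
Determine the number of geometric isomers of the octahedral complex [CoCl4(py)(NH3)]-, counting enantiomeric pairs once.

2

An octahedron has six vertices in three trans pairs; every non-trans pair is cis.
There are 2 geometric isomers: py and NH3 mutually trans; py and NH3 mutually cis.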